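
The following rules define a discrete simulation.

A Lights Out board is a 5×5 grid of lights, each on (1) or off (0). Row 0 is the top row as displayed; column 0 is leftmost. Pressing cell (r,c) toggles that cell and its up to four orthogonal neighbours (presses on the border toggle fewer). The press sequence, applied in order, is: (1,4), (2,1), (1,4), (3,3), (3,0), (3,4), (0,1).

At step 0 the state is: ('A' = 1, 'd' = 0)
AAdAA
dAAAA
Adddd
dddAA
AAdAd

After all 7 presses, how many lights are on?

18

t=0: AAdAA
dAAAA
Adddd
dddAA
AAdAd
t=1: AAdAd
dAAdd
AdddA
dddAA
AAdAd
t=2: AAdAd
ddAdd
dAAdA
dAdAA
AAdAd
t=3: AAdAA
ddAAA
dAAdd
dAdAA
AAdAd
t=4: AAdAA
ddAAA
dAAAd
dAAdd
AAddd
t=5: AAdAA
ddAAA
AAAAd
AdAdd
dAddd
t=6: AAdAA
ddAAA
AAAAA
AdAAA
dAddA
t=7: ddAAA
dAAAA
AAAAA
AdAAA
dAddA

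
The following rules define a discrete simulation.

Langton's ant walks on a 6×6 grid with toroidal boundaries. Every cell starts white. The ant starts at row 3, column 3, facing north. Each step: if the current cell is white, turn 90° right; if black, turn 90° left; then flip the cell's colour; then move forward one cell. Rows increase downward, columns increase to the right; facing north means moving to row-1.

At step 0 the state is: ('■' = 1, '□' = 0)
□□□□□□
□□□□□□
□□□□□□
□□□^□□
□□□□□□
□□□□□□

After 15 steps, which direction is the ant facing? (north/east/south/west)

gen 0: □□□□□□
□□□□□□
□□□□□□
□□□^□□
□□□□□□
□□□□□□
gen 1: □□□□□□
□□□□□□
□□□□□□
□□□■>□
□□□□□□
□□□□□□
gen 2: □□□□□□
□□□□□□
□□□□□□
□□□■■□
□□□□v□
□□□□□□
gen 3: □□□□□□
□□□□□□
□□□□□□
□□□■■□
□□□<■□
□□□□□□
gen 4: □□□□□□
□□□□□□
□□□□□□
□□□^■□
□□□■■□
□□□□□□
gen 5: □□□□□□
□□□□□□
□□□□□□
□□<□■□
□□□■■□
□□□□□□
gen 6: □□□□□□
□□□□□□
□□^□□□
□□■□■□
□□□■■□
□□□□□□
gen 7: □□□□□□
□□□□□□
□□■>□□
□□■□■□
□□□■■□
□□□□□□
gen 8: □□□□□□
□□□□□□
□□■■□□
□□■v■□
□□□■■□
□□□□□□
gen 9: □□□□□□
□□□□□□
□□■■□□
□□<■■□
□□□■■□
□□□□□□
gen 10: □□□□□□
□□□□□□
□□■■□□
□□□■■□
□□v■■□
□□□□□□
gen 11: □□□□□□
□□□□□□
□□■■□□
□□□■■□
□<■■■□
□□□□□□
gen 12: □□□□□□
□□□□□□
□□■■□□
□^□■■□
□■■■■□
□□□□□□
gen 13: □□□□□□
□□□□□□
□□■■□□
□■>■■□
□■■■■□
□□□□□□
gen 14: □□□□□□
□□□□□□
□□■■□□
□■■■■□
□■v■■□
□□□□□□
gen 15: □□□□□□
□□□□□□
□□■■□□
□■■■■□
□■□>■□
□□□□□□

east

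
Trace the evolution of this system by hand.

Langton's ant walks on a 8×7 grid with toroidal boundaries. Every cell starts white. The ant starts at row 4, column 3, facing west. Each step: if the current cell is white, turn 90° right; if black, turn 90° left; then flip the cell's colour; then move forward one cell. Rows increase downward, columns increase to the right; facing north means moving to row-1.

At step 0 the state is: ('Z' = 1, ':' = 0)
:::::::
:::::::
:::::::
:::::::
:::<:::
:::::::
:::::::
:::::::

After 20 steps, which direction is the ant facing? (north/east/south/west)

east

k=0  :::::::
:::::::
:::::::
:::::::
:::<:::
:::::::
:::::::
:::::::
k=1  :::::::
:::::::
:::::::
:::^:::
:::Z:::
:::::::
:::::::
:::::::
k=2  :::::::
:::::::
:::::::
:::Z>::
:::Z:::
:::::::
:::::::
:::::::
k=3  :::::::
:::::::
:::::::
:::ZZ::
:::Zv::
:::::::
:::::::
:::::::
k=4  :::::::
:::::::
:::::::
:::ZZ::
:::<Z::
:::::::
:::::::
:::::::
k=5  :::::::
:::::::
:::::::
:::ZZ::
::::Z::
:::v:::
:::::::
:::::::
k=6  :::::::
:::::::
:::::::
:::ZZ::
::::Z::
::<Z:::
:::::::
:::::::
k=7  :::::::
:::::::
:::::::
:::ZZ::
::^:Z::
::ZZ:::
:::::::
:::::::
k=8  :::::::
:::::::
:::::::
:::ZZ::
::Z>Z::
::ZZ:::
:::::::
:::::::
k=9  :::::::
:::::::
:::::::
:::ZZ::
::ZZZ::
::Zv:::
:::::::
:::::::
k=10  :::::::
:::::::
:::::::
:::ZZ::
::ZZZ::
::Z:>::
:::::::
:::::::
k=11  :::::::
:::::::
:::::::
:::ZZ::
::ZZZ::
::Z:Z::
::::v::
:::::::
k=12  :::::::
:::::::
:::::::
:::ZZ::
::ZZZ::
::Z:Z::
:::<Z::
:::::::
k=13  :::::::
:::::::
:::::::
:::ZZ::
::ZZZ::
::Z^Z::
:::ZZ::
:::::::
k=14  :::::::
:::::::
:::::::
:::ZZ::
::ZZZ::
::ZZ>::
:::ZZ::
:::::::
k=15  :::::::
:::::::
:::::::
:::ZZ::
::ZZ^::
::ZZ:::
:::ZZ::
:::::::
k=16  :::::::
:::::::
:::::::
:::ZZ::
::Z<:::
::ZZ:::
:::ZZ::
:::::::
k=17  :::::::
:::::::
:::::::
:::ZZ::
::Z::::
::Zv:::
:::ZZ::
:::::::
k=18  :::::::
:::::::
:::::::
:::ZZ::
::Z::::
::Z:>::
:::ZZ::
:::::::
k=19  :::::::
:::::::
:::::::
:::ZZ::
::Z::::
::Z:Z::
:::Zv::
:::::::
k=20  :::::::
:::::::
:::::::
:::ZZ::
::Z::::
::Z:Z::
:::Z:>:
:::::::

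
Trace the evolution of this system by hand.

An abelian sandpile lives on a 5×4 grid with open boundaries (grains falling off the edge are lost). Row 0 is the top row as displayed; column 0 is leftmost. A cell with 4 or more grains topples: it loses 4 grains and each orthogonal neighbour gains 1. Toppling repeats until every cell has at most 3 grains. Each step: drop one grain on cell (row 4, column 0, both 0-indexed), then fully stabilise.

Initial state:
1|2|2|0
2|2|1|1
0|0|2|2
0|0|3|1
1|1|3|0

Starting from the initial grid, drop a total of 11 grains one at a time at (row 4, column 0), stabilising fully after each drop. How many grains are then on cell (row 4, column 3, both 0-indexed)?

1

[0] 1|2|2|0
2|2|1|1
0|0|2|2
0|0|3|1
1|1|3|0
[1] 1|2|2|0
2|2|1|1
0|0|2|2
0|0|3|1
2|1|3|0
[2] 1|2|2|0
2|2|1|1
0|0|2|2
0|0|3|1
3|1|3|0
[3] 1|2|2|0
2|2|1|1
0|0|2|2
1|0|3|1
0|2|3|0
[4] 1|2|2|0
2|2|1|1
0|0|2|2
1|0|3|1
1|2|3|0
[5] 1|2|2|0
2|2|1|1
0|0|2|2
1|0|3|1
2|2|3|0
[6] 1|2|2|0
2|2|1|1
0|0|2|2
1|0|3|1
3|2|3|0
[7] 1|2|2|0
2|2|1|1
0|0|2|2
2|0|3|1
0|3|3|0
[8] 1|2|2|0
2|2|1|1
0|0|2|2
2|0|3|1
1|3|3|0
[9] 1|2|2|0
2|2|1|1
0|0|2|2
2|0|3|1
2|3|3|0
[10] 1|2|2|0
2|2|1|1
0|0|2|2
2|0|3|1
3|3|3|0
[11] 1|2|2|0
2|2|1|1
0|0|3|2
3|2|0|2
1|1|1|1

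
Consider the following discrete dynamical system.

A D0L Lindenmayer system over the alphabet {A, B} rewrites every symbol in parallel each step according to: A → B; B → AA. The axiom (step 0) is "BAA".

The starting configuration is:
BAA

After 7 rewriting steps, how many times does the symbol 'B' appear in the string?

[0] BAA
[1] AABB
[2] BBAAAA
[3] AAAABBBB
[4] BBBBAAAAAAAA
[5] AAAAAAAABBBBBBBB
[6] BBBBBBBBAAAAAAAAAAAAAAAA
[7] AAAAAAAAAAAAAAAABBBBBBBBBBBBBBBB

16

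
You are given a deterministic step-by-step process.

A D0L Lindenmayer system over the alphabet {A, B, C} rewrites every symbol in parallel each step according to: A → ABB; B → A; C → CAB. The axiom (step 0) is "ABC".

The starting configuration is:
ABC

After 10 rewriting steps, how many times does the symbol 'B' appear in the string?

2047

gen 0: ABC
gen 1: ABBACAB
gen 2: ABBAAABBCABABBA
gen 3: ABBAAABBABBABBAACABABBAABBAAABB
gen 4: ABBAAABBABBABBAAABBAAABBAAABBABBCABABBAABBAAABBABBAAABBABBABBAA
gen 5: ABBAAABBABBABBAAABBAAABBAAABBABBABBAAABBABBABBAAABBABBABBA…BAABBAAABBABBAAABBABBABBAAABBAAABBABBABBAAABBAAABBAAABBABB  (len 127)
gen 6: ABBAAABBABBABBAAABBAAABBAAABBABBABBAAABBABBABBAAABBABBABBA…BBABBABBAAABBAAABBAAABBABBABBAAABBABBABBAAABBABBABBAAABBAA  (len 255)
gen 7: ABBAAABBABBABBAAABBAAABBAAABBABBABBAAABBABBABBAAABBABBABBA…BBABBABBAAABBAAABBAAABBABBABBAAABBAAABBAAABBABBABBAAABBABB  (len 511)
gen 8: ABBAAABBABBABBAAABBAAABBAAABBABBABBAAABBABBABBAAABBABBABBA…BBABBABBAAABBABBABBAAABBABBABBAAABBAAABBAAABBABBABBAAABBAA  (len 1023)
gen 9: ABBAAABBABBABBAAABBAAABBAAABBABBABBAAABBABBABBAAABBABBABBA…BABBABBAAABBABBABBAAABBABBABBAAABBAAABBAAABBABBABBAAABBABB  (len 2047)
gen 10: ABBAAABBABBABBAAABBAAABBAAABBABBABBAAABBABBABBAAABBABBABBA…BBABBABBAAABBABBABBAAABBABBABBAAABBAAABBAAABBABBABBAAABBAA  (len 4095)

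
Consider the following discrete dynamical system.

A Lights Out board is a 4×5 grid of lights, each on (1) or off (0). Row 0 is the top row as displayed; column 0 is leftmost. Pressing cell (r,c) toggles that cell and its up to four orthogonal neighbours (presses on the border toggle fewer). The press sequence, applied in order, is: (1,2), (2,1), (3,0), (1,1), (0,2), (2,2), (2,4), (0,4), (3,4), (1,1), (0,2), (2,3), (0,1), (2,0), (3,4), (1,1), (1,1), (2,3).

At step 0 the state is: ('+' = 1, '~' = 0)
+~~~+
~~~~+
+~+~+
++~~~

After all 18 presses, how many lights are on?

11

gen 0: +~~~+
~~~~+
+~+~+
++~~~
gen 1: +~+~+
~++++
+~~~+
++~~~
gen 2: +~+~+
~~+++
~++~+
+~~~~
gen 3: +~+~+
~~+++
+++~+
~+~~~
gen 4: +++~+
++~++
+~+~+
~+~~~
gen 5: +~~++
+++++
+~+~+
~+~~~
gen 6: +~~++
++~++
++~++
~++~~
gen 7: +~~++
++~+~
++~~~
~++~+
gen 8: +~~~~
++~++
++~~~
~++~+
gen 9: +~~~~
++~++
++~~+
~+++~
gen 10: ++~~~
~~+++
+~~~+
~+++~
gen 11: +~++~
~~~++
+~~~+
~+++~
gen 12: +~++~
~~~~+
+~++~
~++~~
gen 13: ~+~+~
~+~~+
+~++~
~++~~
gen 14: ~+~+~
++~~+
~+++~
+++~~
gen 15: ~+~+~
++~~+
~++++
+++++
gen 16: ~~~+~
~~+~+
~~+++
+++++
gen 17: ~+~+~
++~~+
~++++
+++++
gen 18: ~+~+~
++~++
~+~~~
+++~+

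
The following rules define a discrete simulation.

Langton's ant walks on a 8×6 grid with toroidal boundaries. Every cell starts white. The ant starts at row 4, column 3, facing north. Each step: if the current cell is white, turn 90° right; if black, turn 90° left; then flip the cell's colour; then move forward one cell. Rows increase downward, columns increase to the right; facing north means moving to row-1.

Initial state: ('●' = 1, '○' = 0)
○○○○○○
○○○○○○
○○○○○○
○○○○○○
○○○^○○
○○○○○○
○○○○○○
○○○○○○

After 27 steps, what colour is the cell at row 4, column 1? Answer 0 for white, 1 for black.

k=0  ○○○○○○
○○○○○○
○○○○○○
○○○○○○
○○○^○○
○○○○○○
○○○○○○
○○○○○○
k=1  ○○○○○○
○○○○○○
○○○○○○
○○○○○○
○○○●>○
○○○○○○
○○○○○○
○○○○○○
k=2  ○○○○○○
○○○○○○
○○○○○○
○○○○○○
○○○●●○
○○○○v○
○○○○○○
○○○○○○
k=3  ○○○○○○
○○○○○○
○○○○○○
○○○○○○
○○○●●○
○○○<●○
○○○○○○
○○○○○○
k=4  ○○○○○○
○○○○○○
○○○○○○
○○○○○○
○○○^●○
○○○●●○
○○○○○○
○○○○○○
k=5  ○○○○○○
○○○○○○
○○○○○○
○○○○○○
○○<○●○
○○○●●○
○○○○○○
○○○○○○
k=6  ○○○○○○
○○○○○○
○○○○○○
○○^○○○
○○●○●○
○○○●●○
○○○○○○
○○○○○○
k=7  ○○○○○○
○○○○○○
○○○○○○
○○●>○○
○○●○●○
○○○●●○
○○○○○○
○○○○○○
k=8  ○○○○○○
○○○○○○
○○○○○○
○○●●○○
○○●v●○
○○○●●○
○○○○○○
○○○○○○
k=9  ○○○○○○
○○○○○○
○○○○○○
○○●●○○
○○<●●○
○○○●●○
○○○○○○
○○○○○○
k=10  ○○○○○○
○○○○○○
○○○○○○
○○●●○○
○○○●●○
○○v●●○
○○○○○○
○○○○○○
k=11  ○○○○○○
○○○○○○
○○○○○○
○○●●○○
○○○●●○
○<●●●○
○○○○○○
○○○○○○
k=12  ○○○○○○
○○○○○○
○○○○○○
○○●●○○
○^○●●○
○●●●●○
○○○○○○
○○○○○○
k=13  ○○○○○○
○○○○○○
○○○○○○
○○●●○○
○●>●●○
○●●●●○
○○○○○○
○○○○○○
k=14  ○○○○○○
○○○○○○
○○○○○○
○○●●○○
○●●●●○
○●v●●○
○○○○○○
○○○○○○
k=15  ○○○○○○
○○○○○○
○○○○○○
○○●●○○
○●●●●○
○●○>●○
○○○○○○
○○○○○○
k=16  ○○○○○○
○○○○○○
○○○○○○
○○●●○○
○●●^●○
○●○○●○
○○○○○○
○○○○○○
k=17  ○○○○○○
○○○○○○
○○○○○○
○○●●○○
○●<○●○
○●○○●○
○○○○○○
○○○○○○
k=18  ○○○○○○
○○○○○○
○○○○○○
○○●●○○
○●○○●○
○●v○●○
○○○○○○
○○○○○○
k=19  ○○○○○○
○○○○○○
○○○○○○
○○●●○○
○●○○●○
○<●○●○
○○○○○○
○○○○○○
k=20  ○○○○○○
○○○○○○
○○○○○○
○○●●○○
○●○○●○
○○●○●○
○v○○○○
○○○○○○
k=21  ○○○○○○
○○○○○○
○○○○○○
○○●●○○
○●○○●○
○○●○●○
<●○○○○
○○○○○○
k=22  ○○○○○○
○○○○○○
○○○○○○
○○●●○○
○●○○●○
^○●○●○
●●○○○○
○○○○○○
k=23  ○○○○○○
○○○○○○
○○○○○○
○○●●○○
○●○○●○
●>●○●○
●●○○○○
○○○○○○
k=24  ○○○○○○
○○○○○○
○○○○○○
○○●●○○
○●○○●○
●●●○●○
●v○○○○
○○○○○○
k=25  ○○○○○○
○○○○○○
○○○○○○
○○●●○○
○●○○●○
●●●○●○
●○>○○○
○○○○○○
k=26  ○○○○○○
○○○○○○
○○○○○○
○○●●○○
○●○○●○
●●●○●○
●○●○○○
○○v○○○
k=27  ○○○○○○
○○○○○○
○○○○○○
○○●●○○
○●○○●○
●●●○●○
●○●○○○
○<●○○○

1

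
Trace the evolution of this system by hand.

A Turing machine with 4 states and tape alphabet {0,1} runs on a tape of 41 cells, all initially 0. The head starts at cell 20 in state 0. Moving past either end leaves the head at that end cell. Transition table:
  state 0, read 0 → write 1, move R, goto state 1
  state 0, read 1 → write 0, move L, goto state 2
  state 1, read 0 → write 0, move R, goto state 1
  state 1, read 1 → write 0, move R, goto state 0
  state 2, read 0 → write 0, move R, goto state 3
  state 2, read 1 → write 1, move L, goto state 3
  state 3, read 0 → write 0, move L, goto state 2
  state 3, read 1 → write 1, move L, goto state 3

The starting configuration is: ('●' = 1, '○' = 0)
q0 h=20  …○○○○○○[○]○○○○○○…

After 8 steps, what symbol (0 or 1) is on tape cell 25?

0

k=0  q0 h=20  …○○○○○○[○]○○○○○○…
k=1  q1 h=21  …○○○○○●[○]○○○○○○…
k=2  q1 h=22  …○○○○●○[○]○○○○○○…
k=3  q1 h=23  …○○○●○○[○]○○○○○○…
k=4  q1 h=24  …○○●○○○[○]○○○○○○…
k=5  q1 h=25  …○●○○○○[○]○○○○○○…
k=6  q1 h=26  …●○○○○○[○]○○○○○○…
k=7  q1 h=27  …○○○○○○[○]○○○○○○…
k=8  q1 h=28  …○○○○○○[○]○○○○○○…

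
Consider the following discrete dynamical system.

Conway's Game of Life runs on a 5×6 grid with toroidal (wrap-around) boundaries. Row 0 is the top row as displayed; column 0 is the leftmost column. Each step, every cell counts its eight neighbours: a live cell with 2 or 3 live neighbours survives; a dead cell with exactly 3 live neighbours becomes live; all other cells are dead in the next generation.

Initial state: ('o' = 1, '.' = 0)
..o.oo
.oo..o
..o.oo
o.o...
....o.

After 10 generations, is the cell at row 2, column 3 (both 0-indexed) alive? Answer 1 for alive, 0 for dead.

1

t=0: ..o.oo
.oo..o
..o.oo
o.o...
....o.
t=1: ooo.oo
.oo...
..o.oo
.o..o.
.o..o.
t=2: ....oo
......
o.o.oo
ooo.o.
....o.
t=3: ....oo
o..o..
o.o.o.
o.o.o.
oo..o.
t=4: .o.oo.
oo.o..
o.o.o.
o.o.o.
oo..o.
t=5: ...oo.
o.....
o.o.o.
o.o.o.
o...o.
t=6: ...oo.
.o..o.
o.....
o...o.
.o..o.
t=7: ..oooo
...ooo
oo....
oo....
....o.
t=8: ..o...
.o....
.oo.o.
oo...o
ooo.o.
t=9: o.oo..
.o.o..
..o..o
....o.
..oo..
t=10: ....o.
oo.oo.
..ooo.
..o.o.
.oo.o.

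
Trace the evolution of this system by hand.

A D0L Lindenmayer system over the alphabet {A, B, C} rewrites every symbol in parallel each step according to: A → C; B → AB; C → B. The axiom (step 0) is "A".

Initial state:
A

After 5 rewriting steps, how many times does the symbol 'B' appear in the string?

2

step 0: A
step 1: C
step 2: B
step 3: AB
step 4: CAB
step 5: BCAB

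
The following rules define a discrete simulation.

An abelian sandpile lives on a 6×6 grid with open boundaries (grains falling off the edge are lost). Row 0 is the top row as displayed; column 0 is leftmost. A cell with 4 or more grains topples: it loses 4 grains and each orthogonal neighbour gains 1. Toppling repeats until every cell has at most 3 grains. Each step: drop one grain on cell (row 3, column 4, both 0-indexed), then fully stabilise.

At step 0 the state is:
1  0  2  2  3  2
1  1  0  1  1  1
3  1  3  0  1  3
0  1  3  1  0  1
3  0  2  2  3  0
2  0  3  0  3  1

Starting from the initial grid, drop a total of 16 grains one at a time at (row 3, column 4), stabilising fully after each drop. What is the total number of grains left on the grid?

k=0  1  0  2  2  3  2
1  1  0  1  1  1
3  1  3  0  1  3
0  1  3  1  0  1
3  0  2  2  3  0
2  0  3  0  3  1
k=1  1  0  2  2  3  2
1  1  0  1  1  1
3  1  3  0  1  3
0  1  3  1  1  1
3  0  2  2  3  0
2  0  3  0  3  1
k=2  1  0  2  2  3  2
1  1  0  1  1  1
3  1  3  0  1  3
0  1  3  1  2  1
3  0  2  2  3  0
2  0  3  0  3  1
k=3  1  0  2  2  3  2
1  1  0  1  1  1
3  1  3  0  1  3
0  1  3  1  3  1
3  0  2  2  3  0
2  0  3  0  3  1
k=4  1  0  2  2  3  2
1  1  0  1  1  1
3  1  3  0  2  3
0  1  3  2  1  2
3  0  2  3  1  1
2  0  3  1  0  2
k=5  1  0  2  2  3  2
1  1  0  1  1  1
3  1  3  0  2  3
0  1  3  2  2  2
3  0  2  3  1  1
2  0  3  1  0  2
k=6  1  0  2  2  3  2
1  1  0  1  1  1
3  1  3  0  2  3
0  1  3  2  3  2
3  0  2  3  1  1
2  0  3  1  0  2
k=7  1  0  2  2  3  2
1  1  0  1  1  1
3  1  3  0  3  3
0  1  3  3  0  3
3  0  2  3  2  1
2  0  3  1  0  2
k=8  1  0  2  2  3  2
1  1  0  1  1  1
3  1  3  0  3  3
0  1  3  3  1  3
3  0  2  3  2  1
2  0  3  1  0  2
k=9  1  0  2  2  3  2
1  1  0  1  1  1
3  1  3  0  3  3
0  1  3  3  2  3
3  0  2  3  2  1
2  0  3  1  0  2
k=10  1  0  2  2  3  2
1  1  0  1  1  1
3  1  3  0  3  3
0  1  3  3  3  3
3  0  2  3  2  1
2  0  3  1  0  2
k=11  1  0  2  2  3  2
1  1  1  1  2  2
3  2  0  3  2  1
0  2  2  3  0  2
3  1  1  2  1  3
2  1  0  3  1  2
k=12  1  0  2  2  3  2
1  1  1  1  2  2
3  2  0  3  2  1
0  2  2  3  1  2
3  1  1  2  1  3
2  1  0  3  1  2
k=13  1  0  2  2  3  2
1  1  1  1  2  2
3  2  0  3  2  1
0  2  2  3  2  2
3  1  1  2  1  3
2  1  0  3  1  2
k=14  1  0  2  2  3  2
1  1  1  1  2  2
3  2  0  3  2  1
0  2  2  3  3  2
3  1  1  2  1  3
2  1  0  3  1  2
k=15  1  0  2  2  3  2
1  1  1  2  3  2
3  2  1  1  0  2
0  2  3  1  2  3
3  1  1  3  2  3
2  1  0  3  1  2
k=16  1  0  2  2  3  2
1  1  1  2  3  2
3  2  1  1  0  2
0  2  3  1  3  3
3  1  1  3  2  3
2  1  0  3  1  2

63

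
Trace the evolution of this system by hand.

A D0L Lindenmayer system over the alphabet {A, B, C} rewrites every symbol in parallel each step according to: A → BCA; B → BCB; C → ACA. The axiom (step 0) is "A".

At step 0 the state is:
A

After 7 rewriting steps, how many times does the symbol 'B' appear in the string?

k=0  A
k=1  BCA
k=2  BCBACABCA
k=3  BCBACABCBBCAACABCABCBACABCA
k=4  BCBACABCBBCAACABCABCBACABCBBCBACABCABCAACABCABCBACABCABCBACABCBBCAACABCABCBACABCA
k=5  BCBACABCBBCAACABCABCBACABCBBCBACABCABCAACABCABCBACABCABCBA…ABCBBCBACABCABCAACABCABCBACABCABCBACABCBBCAACABCABCBACABCA  (len 243)
k=6  BCBACABCBBCAACABCABCBACABCBBCBACABCABCAACABCABCBACABCABCBA…ABCBBCBACABCABCAACABCABCBACABCABCBACABCBBCAACABCABCBACABCA  (len 729)
k=7  BCBACABCBBCAACABCABCBACABCBBCBACABCABCAACABCABCBACABCABCBA…ABCBBCBACABCABCAACABCABCBACABCABCBACABCBBCAACABCABCBACABCA  (len 2187)

729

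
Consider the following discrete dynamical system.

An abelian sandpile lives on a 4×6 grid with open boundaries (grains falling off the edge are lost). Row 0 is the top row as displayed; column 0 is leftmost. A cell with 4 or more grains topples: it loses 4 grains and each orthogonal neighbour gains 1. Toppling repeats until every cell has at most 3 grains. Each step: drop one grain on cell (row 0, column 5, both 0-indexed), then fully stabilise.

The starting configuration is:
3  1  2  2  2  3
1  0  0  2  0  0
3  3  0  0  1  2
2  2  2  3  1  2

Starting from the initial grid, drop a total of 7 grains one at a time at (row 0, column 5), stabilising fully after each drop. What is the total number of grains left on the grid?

39

0) 3  1  2  2  2  3
1  0  0  2  0  0
3  3  0  0  1  2
2  2  2  3  1  2
1) 3  1  2  2  3  0
1  0  0  2  0  1
3  3  0  0  1  2
2  2  2  3  1  2
2) 3  1  2  2  3  1
1  0  0  2  0  1
3  3  0  0  1  2
2  2  2  3  1  2
3) 3  1  2  2  3  2
1  0  0  2  0  1
3  3  0  0  1  2
2  2  2  3  1  2
4) 3  1  2  2  3  3
1  0  0  2  0  1
3  3  0  0  1  2
2  2  2  3  1  2
5) 3  1  2  3  0  1
1  0  0  2  1  2
3  3  0  0  1  2
2  2  2  3  1  2
6) 3  1  2  3  0  2
1  0  0  2  1  2
3  3  0  0  1  2
2  2  2  3  1  2
7) 3  1  2  3  0  3
1  0  0  2  1  2
3  3  0  0  1  2
2  2  2  3  1  2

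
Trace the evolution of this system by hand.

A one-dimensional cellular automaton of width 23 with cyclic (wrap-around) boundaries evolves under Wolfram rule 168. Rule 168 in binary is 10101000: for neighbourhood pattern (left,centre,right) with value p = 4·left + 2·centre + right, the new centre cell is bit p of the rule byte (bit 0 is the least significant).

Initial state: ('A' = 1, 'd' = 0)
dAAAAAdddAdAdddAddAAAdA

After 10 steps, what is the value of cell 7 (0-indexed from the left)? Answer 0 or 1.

0

0) dAAAAAdddAdAdddAddAAAdA
1) AAAAAdddddAdddddddAAdAd
2) AAAAddddddddddddddAdAdA
3) AAAddddddddddddddddAdAA
4) AAddddddddddddddddddAAA
5) AdddddddddddddddddddAAA
6) ddddddddddddddddddddAAA
7) ddddddddddddddddddddAAd
8) ddddddddddddddddddddAdd
9) ddddddddddddddddddddddd
10) ddddddddddddddddddddddd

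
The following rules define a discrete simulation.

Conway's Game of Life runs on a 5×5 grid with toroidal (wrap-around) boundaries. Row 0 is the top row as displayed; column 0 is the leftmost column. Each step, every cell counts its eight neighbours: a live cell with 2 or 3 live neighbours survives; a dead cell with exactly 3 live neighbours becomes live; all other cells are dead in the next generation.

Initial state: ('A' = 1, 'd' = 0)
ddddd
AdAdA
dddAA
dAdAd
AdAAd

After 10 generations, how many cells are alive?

k=0  ddddd
AdAdA
dddAA
dAdAd
AdAAd
k=1  AdAdd
AdddA
dAddd
AAddd
dAAAA
k=2  ddAdd
AdddA
dAddA
dddAA
dddAA
k=3  Adddd
AAdAA
ddddd
ddAdd
ddAdA
k=4  ddAdd
AAddA
AAAAA
dddAd
dAdAd
k=5  ddAAA
ddddd
ddddd
ddddd
dddAd
k=6  ddAAA
dddAd
ddddd
ddddd
ddAAA
k=7  ddddd
ddAAA
ddddd
dddAd
ddAdA
k=8  ddAdA
dddAd
ddAdA
dddAd
dddAd
k=9  ddAdA
ddAdA
ddAdA
ddAAA
ddAAA
k=10  AAAdA
AAAdA
AAAdA
AAddd
AAddd

16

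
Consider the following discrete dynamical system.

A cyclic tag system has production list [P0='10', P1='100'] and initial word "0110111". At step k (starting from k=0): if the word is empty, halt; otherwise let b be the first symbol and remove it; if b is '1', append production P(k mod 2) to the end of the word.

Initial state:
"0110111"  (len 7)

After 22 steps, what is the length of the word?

12

t=0: "0110111"  (len 7)
t=1: "110111"  (len 6)
t=2: "10111100"  (len 8)
t=3: "011110010"  (len 9)
t=4: "11110010"  (len 8)
t=5: "111001010"  (len 9)
t=6: "11001010100"  (len 11)
t=7: "100101010010"  (len 12)
t=8: "00101010010100"  (len 14)
t=9: "0101010010100"  (len 13)
t=10: "101010010100"  (len 12)
t=11: "0101001010010"  (len 13)
t=12: "101001010010"  (len 12)
t=13: "0100101001010"  (len 13)
t=14: "100101001010"  (len 12)
t=15: "0010100101010"  (len 13)
t=16: "010100101010"  (len 12)
t=17: "10100101010"  (len 11)
t=18: "0100101010100"  (len 13)
t=19: "100101010100"  (len 12)
t=20: "00101010100100"  (len 14)
t=21: "0101010100100"  (len 13)
t=22: "101010100100"  (len 12)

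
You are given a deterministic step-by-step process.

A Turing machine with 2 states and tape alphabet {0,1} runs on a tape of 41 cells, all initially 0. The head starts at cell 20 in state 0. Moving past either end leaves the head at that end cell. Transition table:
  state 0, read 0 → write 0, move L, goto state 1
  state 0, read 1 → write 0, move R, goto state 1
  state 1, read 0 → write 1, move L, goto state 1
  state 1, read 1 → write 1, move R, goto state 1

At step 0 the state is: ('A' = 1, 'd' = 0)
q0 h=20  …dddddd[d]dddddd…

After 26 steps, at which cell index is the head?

5

k=0  q0 h=20  …dddddd[d]dddddd…
k=1  q1 h=19  …dddddd[d]dddddd…
k=2  q1 h=18  …dddddd[d]Addddd…
k=3  q1 h=17  …dddddd[d]AAdddd…
k=4  q1 h=16  …dddddd[d]AAAddd…
k=5  q1 h=15  …dddddd[d]AAAAdd…
k=6  q1 h=14  …dddddd[d]AAAAAd…
k=7  q1 h=13  …dddddd[d]AAAAAA…
k=8  q1 h=12  …dddddd[d]AAAAAA…
k=9  q1 h=11  …dddddd[d]AAAAAA…
k=10  q1 h=10  …dddddd[d]AAAAAA…
k=11  q1 h= 9  …dddddd[d]AAAAAA…
k=12  q1 h= 8  …dddddd[d]AAAAAA…
k=13  q1 h= 7  …dddddd[d]AAAAAA…
k=14  q1 h= 6  |dddddd[d]AAAAAA…
k=15  q1 h= 5  |ddddd[d]AAAAAA…
k=16  q1 h= 4  |dddd[d]AAAAAA…
k=17  q1 h= 3  |ddd[d]AAAAAA…
k=18  q1 h= 2  |dd[d]AAAAAA…
k=19  q1 h= 1  |d[d]AAAAAA…
k=20  q1 h= 0  |[d]AAAAAA…
k=21  q1 h= 0  |[A]AAAAAA…
k=22  q1 h= 1  |A[A]AAAAAA…
k=23  q1 h= 2  |AA[A]AAAAAA…
k=24  q1 h= 3  |AAA[A]AAAAAA…
k=25  q1 h= 4  |AAAA[A]AAAAAA…
k=26  q1 h= 5  |AAAAA[A]AAAAAA…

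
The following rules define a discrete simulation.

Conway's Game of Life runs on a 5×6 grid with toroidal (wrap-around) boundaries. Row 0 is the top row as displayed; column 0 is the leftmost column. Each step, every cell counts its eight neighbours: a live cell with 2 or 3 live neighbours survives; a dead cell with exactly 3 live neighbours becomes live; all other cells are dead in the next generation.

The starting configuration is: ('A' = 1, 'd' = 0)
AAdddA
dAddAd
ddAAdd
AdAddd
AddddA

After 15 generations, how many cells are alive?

4

gen 0: AAdddA
dAddAd
ddAAdd
AdAddd
AddddA
gen 1: dAddAd
dAdAAA
ddAAdd
AdAAdA
dddddd
gen 2: AdAAAA
AAdddA
dddddd
dAAAAd
AAAAAA
gen 3: dddddd
dAAAdd
dddAAA
dddddd
dddddd
gen 4: ddAddd
ddAAdd
dddAAd
ddddAd
dddddd
gen 5: ddAAdd
ddAdAd
ddAdAd
dddAAd
dddddd
gen 6: ddAAdd
dAAdAd
ddAdAA
dddAAd
ddAdAd
gen 7: ddddAd
dAddAA
dAAddA
ddAddd
ddAdAd
gen 8: ddddAd
dAAAAA
dAAAAA
ddAddd
dddddd
gen 9: ddAdAA
dAdddd
dddddA
dAAdAd
dddddd
gen 10: dddddd
AdddAA
AAAddd
dddddd
dAAdAA
gen 11: dAdAdd
AddddA
AAdddd
dddAdA
dddddd
gen 12: Addddd
ddAddA
dAddAd
Addddd
ddAdAd
gen 13: dAdAdA
AAdddA
AAdddA
dAdAdA
dAdddA
gen 14: dAdddA
dddddd
dddddd
dAdddA
dAdddA
gen 15: dddddd
dddddd
dddddd
dddddd
dAAdAA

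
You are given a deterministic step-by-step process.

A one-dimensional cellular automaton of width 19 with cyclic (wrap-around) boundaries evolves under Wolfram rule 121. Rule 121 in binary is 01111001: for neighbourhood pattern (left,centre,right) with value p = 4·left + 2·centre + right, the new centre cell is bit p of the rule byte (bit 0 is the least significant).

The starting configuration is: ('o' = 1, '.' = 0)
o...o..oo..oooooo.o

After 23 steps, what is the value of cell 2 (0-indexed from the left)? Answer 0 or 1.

gen 0: o...o..oo..oooooo.o
gen 1: ooo..o.ooo.o....ooo
gen 2: ..oo..oo.oo.ooo.o..
gen 3: o.ooo.ooooooo.oo.oo
gen 4: ooo.ooo.....oooooo.
gen 5: o.ooo.ooooo.o....oo
gen 6: ooo.ooo...oo.ooo.o.
gen 7: o.ooo.ooo.oooo.oo.o
gen 8: ooo.ooo.ooo..oooooo
gen 9: ..ooo.ooo.oo.o.....
gen 10: o.o.ooo.ooooo.ooooo
gen 11: oo.oo.ooo...ooo....
gen 12: ooooooo.ooo.o.oooo.
gen 13: o.....ooo.oo.oo..oo
gen 14: ooooo.o.oooooooo.o.
gen 15: o...oo.oo......oo.o
gen 16: ooo.oooooooooo.oooo
gen 17: ..ooo........ooo...
gen 18: o.o.oooooooo.o.oooo
gen 19: oo.oo......oo.oo...
gen 20: oooooooooo.ooooooo.
gen 21: o........ooo.....oo
gen 22: oooooooo.o.ooooo.o.
gen 23: o......oo.oo...oo.o

0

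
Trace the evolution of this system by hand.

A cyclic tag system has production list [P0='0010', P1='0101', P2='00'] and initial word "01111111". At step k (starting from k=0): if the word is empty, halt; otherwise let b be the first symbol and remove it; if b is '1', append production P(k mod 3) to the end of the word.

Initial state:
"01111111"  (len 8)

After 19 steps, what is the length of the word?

23

t=0: "01111111"  (len 8)
t=1: "1111111"  (len 7)
t=2: "1111110101"  (len 10)
t=3: "11111010100"  (len 11)
t=4: "11110101000010"  (len 14)
t=5: "11101010000100101"  (len 17)
t=6: "110101000010010100"  (len 18)
t=7: "101010000100101000010"  (len 21)
t=8: "010100001001010000100101"  (len 24)
t=9: "10100001001010000100101"  (len 23)
t=10: "01000010010100001001010010"  (len 26)
t=11: "1000010010100001001010010"  (len 25)
t=12: "00001001010000100101001000"  (len 26)
t=13: "0001001010000100101001000"  (len 25)
t=14: "001001010000100101001000"  (len 24)
t=15: "01001010000100101001000"  (len 23)
t=16: "1001010000100101001000"  (len 22)
t=17: "0010100001001010010000101"  (len 25)
t=18: "010100001001010010000101"  (len 24)
t=19: "10100001001010010000101"  (len 23)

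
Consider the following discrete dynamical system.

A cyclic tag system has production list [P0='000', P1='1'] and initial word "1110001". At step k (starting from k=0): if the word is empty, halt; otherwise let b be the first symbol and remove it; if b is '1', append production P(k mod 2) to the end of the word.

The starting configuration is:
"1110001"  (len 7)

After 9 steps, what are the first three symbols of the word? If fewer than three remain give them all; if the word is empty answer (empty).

0) "1110001"  (len 7)
1) "110001000"  (len 9)
2) "100010001"  (len 9)
3) "00010001000"  (len 11)
4) "0010001000"  (len 10)
5) "010001000"  (len 9)
6) "10001000"  (len 8)
7) "0001000000"  (len 10)
8) "001000000"  (len 9)
9) "01000000"  (len 8)

010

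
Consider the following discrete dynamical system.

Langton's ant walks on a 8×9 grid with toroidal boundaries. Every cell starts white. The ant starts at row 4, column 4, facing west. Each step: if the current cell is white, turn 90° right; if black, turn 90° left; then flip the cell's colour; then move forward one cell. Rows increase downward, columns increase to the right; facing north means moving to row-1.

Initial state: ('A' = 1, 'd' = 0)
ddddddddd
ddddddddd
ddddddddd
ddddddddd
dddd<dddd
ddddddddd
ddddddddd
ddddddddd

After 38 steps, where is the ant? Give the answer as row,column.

5,7

k=0  ddddddddd
ddddddddd
ddddddddd
ddddddddd
dddd<dddd
ddddddddd
ddddddddd
ddddddddd
k=1  ddddddddd
ddddddddd
ddddddddd
dddd^dddd
ddddAdddd
ddddddddd
ddddddddd
ddddddddd
k=2  ddddddddd
ddddddddd
ddddddddd
ddddA>ddd
ddddAdddd
ddddddddd
ddddddddd
ddddddddd
k=3  ddddddddd
ddddddddd
ddddddddd
ddddAAddd
ddddAvddd
ddddddddd
ddddddddd
ddddddddd
k=4  ddddddddd
ddddddddd
ddddddddd
ddddAAddd
dddd<Addd
ddddddddd
ddddddddd
ddddddddd
k=5  ddddddddd
ddddddddd
ddddddddd
ddddAAddd
dddddAddd
ddddvdddd
ddddddddd
ddddddddd
k=6  ddddddddd
ddddddddd
ddddddddd
ddddAAddd
dddddAddd
ddd<Adddd
ddddddddd
ddddddddd
k=7  ddddddddd
ddddddddd
ddddddddd
ddddAAddd
ddd^dAddd
dddAAdddd
ddddddddd
ddddddddd
k=8  ddddddddd
ddddddddd
ddddddddd
ddddAAddd
dddA>Addd
dddAAdddd
ddddddddd
ddddddddd
k=9  ddddddddd
ddddddddd
ddddddddd
ddddAAddd
dddAAAddd
dddAvdddd
ddddddddd
ddddddddd
k=10  ddddddddd
ddddddddd
ddddddddd
ddddAAddd
dddAAAddd
dddAd>ddd
ddddddddd
ddddddddd
k=11  ddddddddd
ddddddddd
ddddddddd
ddddAAddd
dddAAAddd
dddAdAddd
dddddvddd
ddddddddd
k=12  ddddddddd
ddddddddd
ddddddddd
ddddAAddd
dddAAAddd
dddAdAddd
dddd<Addd
ddddddddd
k=13  ddddddddd
ddddddddd
ddddddddd
ddddAAddd
dddAAAddd
dddA^Addd
ddddAAddd
ddddddddd
k=14  ddddddddd
ddddddddd
ddddddddd
ddddAAddd
dddAAAddd
dddAA>ddd
ddddAAddd
ddddddddd
k=15  ddddddddd
ddddddddd
ddddddddd
ddddAAddd
dddAA^ddd
dddAAdddd
ddddAAddd
ddddddddd
k=16  ddddddddd
ddddddddd
ddddddddd
ddddAAddd
dddA<dddd
dddAAdddd
ddddAAddd
ddddddddd
k=17  ddddddddd
ddddddddd
ddddddddd
ddddAAddd
dddAddddd
dddAvdddd
ddddAAddd
ddddddddd
k=18  ddddddddd
ddddddddd
ddddddddd
ddddAAddd
dddAddddd
dddAd>ddd
ddddAAddd
ddddddddd
k=19  ddddddddd
ddddddddd
ddddddddd
ddddAAddd
dddAddddd
dddAdAddd
ddddAvddd
ddddddddd
k=20  ddddddddd
ddddddddd
ddddddddd
ddddAAddd
dddAddddd
dddAdAddd
ddddAd>dd
ddddddddd
k=21  ddddddddd
ddddddddd
ddddddddd
ddddAAddd
dddAddddd
dddAdAddd
ddddAdAdd
ddddddvdd
k=22  ddddddddd
ddddddddd
ddddddddd
ddddAAddd
dddAddddd
dddAdAddd
ddddAdAdd
ddddd<Add
k=23  ddddddddd
ddddddddd
ddddddddd
ddddAAddd
dddAddddd
dddAdAddd
ddddA^Add
dddddAAdd
k=24  ddddddddd
ddddddddd
ddddddddd
ddddAAddd
dddAddddd
dddAdAddd
ddddAA>dd
dddddAAdd
k=25  ddddddddd
ddddddddd
ddddddddd
ddddAAddd
dddAddddd
dddAdA^dd
ddddAAddd
dddddAAdd
k=26  ddddddddd
ddddddddd
ddddddddd
ddddAAddd
dddAddddd
dddAdAA>d
ddddAAddd
dddddAAdd
k=27  ddddddddd
ddddddddd
ddddddddd
ddddAAddd
dddAddddd
dddAdAAAd
ddddAAdvd
dddddAAdd
k=28  ddddddddd
ddddddddd
ddddddddd
ddddAAddd
dddAddddd
dddAdAAAd
ddddAA<Ad
dddddAAdd
k=29  ddddddddd
ddddddddd
ddddddddd
ddddAAddd
dddAddddd
dddAdA^Ad
ddddAAAAd
dddddAAdd
k=30  ddddddddd
ddddddddd
ddddddddd
ddddAAddd
dddAddddd
dddAd<dAd
ddddAAAAd
dddddAAdd
k=31  ddddddddd
ddddddddd
ddddddddd
ddddAAddd
dddAddddd
dddAdddAd
ddddAvAAd
dddddAAdd
k=32  ddddddddd
ddddddddd
ddddddddd
ddddAAddd
dddAddddd
dddAdddAd
ddddAd>Ad
dddddAAdd
k=33  ddddddddd
ddddddddd
ddddddddd
ddddAAddd
dddAddddd
dddAdd^Ad
ddddAddAd
dddddAAdd
k=34  ddddddddd
ddddddddd
ddddddddd
ddddAAddd
dddAddddd
dddAddA>d
ddddAddAd
dddddAAdd
k=35  ddddddddd
ddddddddd
ddddddddd
ddddAAddd
dddAddd^d
dddAddAdd
ddddAddAd
dddddAAdd
k=36  ddddddddd
ddddddddd
ddddddddd
ddddAAddd
dddAdddA>
dddAddAdd
ddddAddAd
dddddAAdd
k=37  ddddddddd
ddddddddd
ddddddddd
ddddAAddd
dddAdddAA
dddAddAdv
ddddAddAd
dddddAAdd
k=38  ddddddddd
ddddddddd
ddddddddd
ddddAAddd
dddAdddAA
dddAddA<A
ddddAddAd
dddddAAdd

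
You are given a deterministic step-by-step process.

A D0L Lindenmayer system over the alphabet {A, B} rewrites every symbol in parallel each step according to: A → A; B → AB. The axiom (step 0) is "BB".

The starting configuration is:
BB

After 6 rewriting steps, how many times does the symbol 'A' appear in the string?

12

0) BB
1) ABAB
2) AABAAB
3) AAABAAAB
4) AAAABAAAAB
5) AAAAABAAAAAB
6) AAAAAABAAAAAAB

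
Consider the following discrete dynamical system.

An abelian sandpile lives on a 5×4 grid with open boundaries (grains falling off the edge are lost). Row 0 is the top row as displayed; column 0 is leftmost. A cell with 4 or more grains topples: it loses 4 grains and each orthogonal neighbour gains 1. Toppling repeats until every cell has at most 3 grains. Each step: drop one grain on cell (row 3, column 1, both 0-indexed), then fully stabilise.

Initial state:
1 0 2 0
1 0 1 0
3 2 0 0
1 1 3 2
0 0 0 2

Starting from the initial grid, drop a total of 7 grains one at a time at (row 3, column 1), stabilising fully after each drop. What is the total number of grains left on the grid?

24

t=0: 1 0 2 0
1 0 1 0
3 2 0 0
1 1 3 2
0 0 0 2
t=1: 1 0 2 0
1 0 1 0
3 2 0 0
1 2 3 2
0 0 0 2
t=2: 1 0 2 0
1 0 1 0
3 2 0 0
1 3 3 2
0 0 0 2
t=3: 1 0 2 0
1 0 1 0
3 3 1 0
2 1 0 3
0 1 1 2
t=4: 1 0 2 0
1 0 1 0
3 3 1 0
2 2 0 3
0 1 1 2
t=5: 1 0 2 0
1 0 1 0
3 3 1 0
2 3 0 3
0 1 1 2
t=6: 1 0 2 0
2 1 1 0
1 1 2 0
0 2 1 3
1 2 1 2
t=7: 1 0 2 0
2 1 1 0
1 1 2 0
0 3 1 3
1 2 1 2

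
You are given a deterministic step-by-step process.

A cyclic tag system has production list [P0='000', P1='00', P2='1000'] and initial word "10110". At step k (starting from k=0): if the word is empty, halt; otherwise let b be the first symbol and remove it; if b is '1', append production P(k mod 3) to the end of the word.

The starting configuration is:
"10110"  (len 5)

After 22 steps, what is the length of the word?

0) "10110"  (len 5)
1) "0110000"  (len 7)
2) "110000"  (len 6)
3) "100001000"  (len 9)
4) "00001000000"  (len 11)
5) "0001000000"  (len 10)
6) "001000000"  (len 9)
7) "01000000"  (len 8)
8) "1000000"  (len 7)
9) "0000001000"  (len 10)
10) "000001000"  (len 9)
11) "00001000"  (len 8)
12) "0001000"  (len 7)
13) "001000"  (len 6)
14) "01000"  (len 5)
15) "1000"  (len 4)
16) "000000"  (len 6)
17) "00000"  (len 5)
18) "0000"  (len 4)
19) "000"  (len 3)
20) "00"  (len 2)
21) "0"  (len 1)
22) (halted — word empty)

0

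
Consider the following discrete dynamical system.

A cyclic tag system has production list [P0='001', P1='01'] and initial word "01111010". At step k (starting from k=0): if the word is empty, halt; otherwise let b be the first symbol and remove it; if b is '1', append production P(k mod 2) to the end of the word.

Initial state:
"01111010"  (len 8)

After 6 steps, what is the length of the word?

12

0) "01111010"  (len 8)
1) "1111010"  (len 7)
2) "11101001"  (len 8)
3) "1101001001"  (len 10)
4) "10100100101"  (len 11)
5) "0100100101001"  (len 13)
6) "100100101001"  (len 12)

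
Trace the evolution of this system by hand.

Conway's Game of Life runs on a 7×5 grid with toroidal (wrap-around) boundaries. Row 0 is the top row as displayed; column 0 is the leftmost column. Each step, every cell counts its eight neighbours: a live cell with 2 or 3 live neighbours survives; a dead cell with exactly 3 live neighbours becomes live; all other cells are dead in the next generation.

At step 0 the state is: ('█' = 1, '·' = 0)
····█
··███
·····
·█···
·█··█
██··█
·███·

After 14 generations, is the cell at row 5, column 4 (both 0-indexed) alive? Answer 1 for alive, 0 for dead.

0

[0] ····█
··███
·····
·█···
·█··█
██··█
·███·
[1] ██··█
···██
··██·
█····
·██·█
····█
·███·
[2] ·█···
·█···
··██·
█···█
·█·██
····█
·███·
[3] ██···
·█···
█████
██···
···█·
·█··█
████·
[4] ····█
···█·
···██
·····
·██·█
·█··█
···█·
[5] ···██
···█·
···██
█·█·█
·███·
·█··█
█··██
[6] █·█··
··█··
█·█··
█····
·····
·█···
··█··
[7] ··██·
··██·
·····
·█···
·····
·····
··█··
[8] ·█···
··██·
··█··
·····
·····
·····
··██·
[9] ·█···
·███·
··██·
·····
·····
·····
··█··
[10] ·█·█·
·█·█·
·█·█·
·····
·····
·····
·····
[11] ·····
██·██
·····
·····
·····
·····
·····
[12] █···█
█···█
█···█
·····
·····
·····
·····
[13] █···█
·█·█·
█···█
·····
·····
·····
·····
[14] █···█
·█·█·
█···█
·····
·····
·····
·····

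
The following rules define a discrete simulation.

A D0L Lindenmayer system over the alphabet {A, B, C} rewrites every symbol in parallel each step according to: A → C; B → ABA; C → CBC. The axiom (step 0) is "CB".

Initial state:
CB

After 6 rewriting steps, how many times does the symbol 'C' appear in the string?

252

t=0: CB
t=1: CBCABA
t=2: CBCABACBCCABAC
t=3: CBCABACBCCABACCBCABACBCCBCCABACCBC
t=4: CBCABACBCCABACCBCABACBCCBCCABACCBCCBCABACBCCABACCBCABACBCCBCABACBCCBCCABACCBCCBCABACBC
t=5: CBCABACBCCABACCBCABACBCCBCCABACCBCCBCABACBCCABACCBCABACBCC…ABACBCCBCABACBCCBCCABACCBCCBCABACBCCBCABACBCCABACCBCABACBC  (len 218)
t=6: CBCABACBCCABACCBCABACBCCBCCABACCBCCBCABACBCCABACCBCABACBCC…CCBCABACBCCABACCBCABACBCCBCCABACCBCCBCABACBCCABACCBCABACBC  (len 550)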